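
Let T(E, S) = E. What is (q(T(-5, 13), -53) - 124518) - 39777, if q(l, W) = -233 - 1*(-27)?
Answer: -164501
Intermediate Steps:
q(l, W) = -206 (q(l, W) = -233 + 27 = -206)
(q(T(-5, 13), -53) - 124518) - 39777 = (-206 - 124518) - 39777 = -124724 - 39777 = -164501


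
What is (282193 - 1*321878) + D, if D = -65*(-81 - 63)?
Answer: -30325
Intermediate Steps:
D = 9360 (D = -65*(-144) = 9360)
(282193 - 1*321878) + D = (282193 - 1*321878) + 9360 = (282193 - 321878) + 9360 = -39685 + 9360 = -30325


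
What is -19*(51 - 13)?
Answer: -722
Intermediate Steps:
-19*(51 - 13) = -19*38 = -722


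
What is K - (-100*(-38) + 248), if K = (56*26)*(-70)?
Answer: -105968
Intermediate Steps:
K = -101920 (K = 1456*(-70) = -101920)
K - (-100*(-38) + 248) = -101920 - (-100*(-38) + 248) = -101920 - (3800 + 248) = -101920 - 1*4048 = -101920 - 4048 = -105968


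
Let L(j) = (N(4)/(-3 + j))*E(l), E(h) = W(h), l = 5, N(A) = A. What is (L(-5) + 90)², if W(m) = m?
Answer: 30625/4 ≈ 7656.3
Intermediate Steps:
E(h) = h
L(j) = 20/(-3 + j) (L(j) = (4/(-3 + j))*5 = 20/(-3 + j))
(L(-5) + 90)² = (20/(-3 - 5) + 90)² = (20/(-8) + 90)² = (20*(-⅛) + 90)² = (-5/2 + 90)² = (175/2)² = 30625/4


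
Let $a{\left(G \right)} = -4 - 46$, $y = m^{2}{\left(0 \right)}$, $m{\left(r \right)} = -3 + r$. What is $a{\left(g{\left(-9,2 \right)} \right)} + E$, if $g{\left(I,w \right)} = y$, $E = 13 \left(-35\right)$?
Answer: $-505$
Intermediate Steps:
$E = -455$
$y = 9$ ($y = \left(-3 + 0\right)^{2} = \left(-3\right)^{2} = 9$)
$g{\left(I,w \right)} = 9$
$a{\left(G \right)} = -50$ ($a{\left(G \right)} = -4 - 46 = -50$)
$a{\left(g{\left(-9,2 \right)} \right)} + E = -50 - 455 = -505$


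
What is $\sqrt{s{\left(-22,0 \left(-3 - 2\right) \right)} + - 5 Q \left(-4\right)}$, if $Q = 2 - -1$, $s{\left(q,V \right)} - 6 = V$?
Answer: $\sqrt{66} \approx 8.124$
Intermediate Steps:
$s{\left(q,V \right)} = 6 + V$
$Q = 3$ ($Q = 2 + 1 = 3$)
$\sqrt{s{\left(-22,0 \left(-3 - 2\right) \right)} + - 5 Q \left(-4\right)} = \sqrt{\left(6 + 0 \left(-3 - 2\right)\right) + \left(-5\right) 3 \left(-4\right)} = \sqrt{\left(6 + 0 \left(-5\right)\right) - -60} = \sqrt{\left(6 + 0\right) + 60} = \sqrt{6 + 60} = \sqrt{66}$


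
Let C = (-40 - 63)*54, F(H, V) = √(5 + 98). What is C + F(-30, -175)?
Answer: -5562 + √103 ≈ -5551.9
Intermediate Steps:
F(H, V) = √103
C = -5562 (C = -103*54 = -5562)
C + F(-30, -175) = -5562 + √103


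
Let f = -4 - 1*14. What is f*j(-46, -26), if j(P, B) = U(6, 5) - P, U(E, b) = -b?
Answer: -738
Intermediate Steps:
j(P, B) = -5 - P (j(P, B) = -1*5 - P = -5 - P)
f = -18 (f = -4 - 14 = -18)
f*j(-46, -26) = -18*(-5 - 1*(-46)) = -18*(-5 + 46) = -18*41 = -738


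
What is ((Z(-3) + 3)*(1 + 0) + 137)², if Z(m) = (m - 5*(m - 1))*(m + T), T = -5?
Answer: 16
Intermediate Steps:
Z(m) = (-5 + m)*(5 - 4*m) (Z(m) = (m - 5*(m - 1))*(m - 5) = (m - 5*(-1 + m))*(-5 + m) = (m + (5 - 5*m))*(-5 + m) = (5 - 4*m)*(-5 + m) = (-5 + m)*(5 - 4*m))
((Z(-3) + 3)*(1 + 0) + 137)² = (((-25 - 4*(-3)² + 25*(-3)) + 3)*(1 + 0) + 137)² = (((-25 - 4*9 - 75) + 3)*1 + 137)² = (((-25 - 36 - 75) + 3)*1 + 137)² = ((-136 + 3)*1 + 137)² = (-133*1 + 137)² = (-133 + 137)² = 4² = 16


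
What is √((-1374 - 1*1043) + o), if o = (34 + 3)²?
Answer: 2*I*√262 ≈ 32.373*I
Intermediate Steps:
o = 1369 (o = 37² = 1369)
√((-1374 - 1*1043) + o) = √((-1374 - 1*1043) + 1369) = √((-1374 - 1043) + 1369) = √(-2417 + 1369) = √(-1048) = 2*I*√262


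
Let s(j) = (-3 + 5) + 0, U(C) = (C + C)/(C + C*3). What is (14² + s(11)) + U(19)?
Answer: 397/2 ≈ 198.50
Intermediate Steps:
U(C) = ½ (U(C) = (2*C)/(C + 3*C) = (2*C)/((4*C)) = (2*C)*(1/(4*C)) = ½)
s(j) = 2 (s(j) = 2 + 0 = 2)
(14² + s(11)) + U(19) = (14² + 2) + ½ = (196 + 2) + ½ = 198 + ½ = 397/2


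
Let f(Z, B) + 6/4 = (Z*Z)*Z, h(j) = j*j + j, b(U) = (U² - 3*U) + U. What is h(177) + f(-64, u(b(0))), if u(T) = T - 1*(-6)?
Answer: -461279/2 ≈ -2.3064e+5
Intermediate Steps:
b(U) = U² - 2*U
h(j) = j + j² (h(j) = j² + j = j + j²)
u(T) = 6 + T (u(T) = T + 6 = 6 + T)
f(Z, B) = -3/2 + Z³ (f(Z, B) = -3/2 + (Z*Z)*Z = -3/2 + Z²*Z = -3/2 + Z³)
h(177) + f(-64, u(b(0))) = 177*(1 + 177) + (-3/2 + (-64)³) = 177*178 + (-3/2 - 262144) = 31506 - 524291/2 = -461279/2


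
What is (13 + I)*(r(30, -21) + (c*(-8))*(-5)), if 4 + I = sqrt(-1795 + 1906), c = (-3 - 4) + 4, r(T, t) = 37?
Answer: -747 - 83*sqrt(111) ≈ -1621.5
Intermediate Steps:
c = -3 (c = -7 + 4 = -3)
I = -4 + sqrt(111) (I = -4 + sqrt(-1795 + 1906) = -4 + sqrt(111) ≈ 6.5357)
(13 + I)*(r(30, -21) + (c*(-8))*(-5)) = (13 + (-4 + sqrt(111)))*(37 - 3*(-8)*(-5)) = (9 + sqrt(111))*(37 + 24*(-5)) = (9 + sqrt(111))*(37 - 120) = (9 + sqrt(111))*(-83) = -747 - 83*sqrt(111)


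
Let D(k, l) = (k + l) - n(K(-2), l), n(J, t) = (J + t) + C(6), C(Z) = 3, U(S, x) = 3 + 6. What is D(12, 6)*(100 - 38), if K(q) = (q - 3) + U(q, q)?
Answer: 310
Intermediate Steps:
U(S, x) = 9
K(q) = 6 + q (K(q) = (q - 3) + 9 = (-3 + q) + 9 = 6 + q)
n(J, t) = 3 + J + t (n(J, t) = (J + t) + 3 = 3 + J + t)
D(k, l) = -7 + k (D(k, l) = (k + l) - (3 + (6 - 2) + l) = (k + l) - (3 + 4 + l) = (k + l) - (7 + l) = (k + l) + (-7 - l) = -7 + k)
D(12, 6)*(100 - 38) = (-7 + 12)*(100 - 38) = 5*62 = 310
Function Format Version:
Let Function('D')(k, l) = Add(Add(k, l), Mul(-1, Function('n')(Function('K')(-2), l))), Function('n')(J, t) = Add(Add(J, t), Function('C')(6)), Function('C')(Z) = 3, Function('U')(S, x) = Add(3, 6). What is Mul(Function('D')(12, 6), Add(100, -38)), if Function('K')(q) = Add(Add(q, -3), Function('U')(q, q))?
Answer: 310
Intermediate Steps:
Function('U')(S, x) = 9
Function('K')(q) = Add(6, q) (Function('K')(q) = Add(Add(q, -3), 9) = Add(Add(-3, q), 9) = Add(6, q))
Function('n')(J, t) = Add(3, J, t) (Function('n')(J, t) = Add(Add(J, t), 3) = Add(3, J, t))
Function('D')(k, l) = Add(-7, k) (Function('D')(k, l) = Add(Add(k, l), Mul(-1, Add(3, Add(6, -2), l))) = Add(Add(k, l), Mul(-1, Add(3, 4, l))) = Add(Add(k, l), Mul(-1, Add(7, l))) = Add(Add(k, l), Add(-7, Mul(-1, l))) = Add(-7, k))
Mul(Function('D')(12, 6), Add(100, -38)) = Mul(Add(-7, 12), Add(100, -38)) = Mul(5, 62) = 310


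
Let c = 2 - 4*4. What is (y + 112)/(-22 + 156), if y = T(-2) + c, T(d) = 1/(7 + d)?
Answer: 491/670 ≈ 0.73284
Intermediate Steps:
c = -14 (c = 2 - 16 = -14)
y = -69/5 (y = 1/(7 - 2) - 14 = 1/5 - 14 = ⅕ - 14 = -69/5 ≈ -13.800)
(y + 112)/(-22 + 156) = (-69/5 + 112)/(-22 + 156) = (491/5)/134 = (1/134)*(491/5) = 491/670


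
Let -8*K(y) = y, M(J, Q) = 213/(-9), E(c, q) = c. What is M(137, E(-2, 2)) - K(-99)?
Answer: -865/24 ≈ -36.042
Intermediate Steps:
M(J, Q) = -71/3 (M(J, Q) = 213*(-⅑) = -71/3)
K(y) = -y/8
M(137, E(-2, 2)) - K(-99) = -71/3 - (-1)*(-99)/8 = -71/3 - 1*99/8 = -71/3 - 99/8 = -865/24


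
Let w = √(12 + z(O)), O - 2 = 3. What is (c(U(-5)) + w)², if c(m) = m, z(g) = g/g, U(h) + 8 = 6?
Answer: (2 - √13)² ≈ 2.5778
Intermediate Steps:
U(h) = -2 (U(h) = -8 + 6 = -2)
O = 5 (O = 2 + 3 = 5)
z(g) = 1
w = √13 (w = √(12 + 1) = √13 ≈ 3.6056)
(c(U(-5)) + w)² = (-2 + √13)²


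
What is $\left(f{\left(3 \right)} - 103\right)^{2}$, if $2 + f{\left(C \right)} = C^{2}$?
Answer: $9216$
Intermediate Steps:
$f{\left(C \right)} = -2 + C^{2}$
$\left(f{\left(3 \right)} - 103\right)^{2} = \left(\left(-2 + 3^{2}\right) - 103\right)^{2} = \left(\left(-2 + 9\right) - 103\right)^{2} = \left(7 - 103\right)^{2} = \left(-96\right)^{2} = 9216$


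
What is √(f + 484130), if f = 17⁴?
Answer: √567651 ≈ 753.43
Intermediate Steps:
f = 83521
√(f + 484130) = √(83521 + 484130) = √567651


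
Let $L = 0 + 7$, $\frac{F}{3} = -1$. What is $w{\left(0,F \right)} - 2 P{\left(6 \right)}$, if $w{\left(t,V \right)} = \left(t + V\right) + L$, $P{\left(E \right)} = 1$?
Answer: $2$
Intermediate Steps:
$F = -3$ ($F = 3 \left(-1\right) = -3$)
$L = 7$
$w{\left(t,V \right)} = 7 + V + t$ ($w{\left(t,V \right)} = \left(t + V\right) + 7 = \left(V + t\right) + 7 = 7 + V + t$)
$w{\left(0,F \right)} - 2 P{\left(6 \right)} = \left(7 - 3 + 0\right) - 2 = 4 - 2 = 2$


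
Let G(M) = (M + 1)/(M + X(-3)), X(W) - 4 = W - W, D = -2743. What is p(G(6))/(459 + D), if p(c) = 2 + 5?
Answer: -7/2284 ≈ -0.0030648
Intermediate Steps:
X(W) = 4 (X(W) = 4 + (W - W) = 4 + 0 = 4)
G(M) = (1 + M)/(4 + M) (G(M) = (M + 1)/(M + 4) = (1 + M)/(4 + M))
p(c) = 7
p(G(6))/(459 + D) = 7/(459 - 2743) = 7/(-2284) = 7*(-1/2284) = -7/2284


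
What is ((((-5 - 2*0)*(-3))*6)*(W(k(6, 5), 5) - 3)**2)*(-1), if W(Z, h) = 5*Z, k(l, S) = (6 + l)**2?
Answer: -46268010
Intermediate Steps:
((((-5 - 2*0)*(-3))*6)*(W(k(6, 5), 5) - 3)**2)*(-1) = ((((-5 - 2*0)*(-3))*6)*(5*(6 + 6)**2 - 3)**2)*(-1) = ((((-5 + 0)*(-3))*6)*(5*12**2 - 3)**2)*(-1) = ((-5*(-3)*6)*(5*144 - 3)**2)*(-1) = ((15*6)*(720 - 3)**2)*(-1) = (90*717**2)*(-1) = (90*514089)*(-1) = 46268010*(-1) = -46268010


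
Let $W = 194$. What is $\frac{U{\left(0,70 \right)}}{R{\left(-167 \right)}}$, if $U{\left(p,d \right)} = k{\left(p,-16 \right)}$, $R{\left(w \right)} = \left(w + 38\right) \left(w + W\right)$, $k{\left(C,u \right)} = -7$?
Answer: $\frac{7}{3483} \approx 0.0020098$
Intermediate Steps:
$R{\left(w \right)} = \left(38 + w\right) \left(194 + w\right)$ ($R{\left(w \right)} = \left(w + 38\right) \left(w + 194\right) = \left(38 + w\right) \left(194 + w\right)$)
$U{\left(p,d \right)} = -7$
$\frac{U{\left(0,70 \right)}}{R{\left(-167 \right)}} = - \frac{7}{7372 + \left(-167\right)^{2} + 232 \left(-167\right)} = - \frac{7}{7372 + 27889 - 38744} = - \frac{7}{-3483} = \left(-7\right) \left(- \frac{1}{3483}\right) = \frac{7}{3483}$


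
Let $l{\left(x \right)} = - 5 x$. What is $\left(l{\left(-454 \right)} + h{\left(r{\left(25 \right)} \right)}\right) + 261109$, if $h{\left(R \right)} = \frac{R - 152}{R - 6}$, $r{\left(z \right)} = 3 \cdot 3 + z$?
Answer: $\frac{3687247}{14} \approx 2.6338 \cdot 10^{5}$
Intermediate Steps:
$r{\left(z \right)} = 9 + z$
$h{\left(R \right)} = \frac{-152 + R}{-6 + R}$
$\left(l{\left(-454 \right)} + h{\left(r{\left(25 \right)} \right)}\right) + 261109 = \left(\left(-5\right) \left(-454\right) + \frac{-152 + \left(9 + 25\right)}{-6 + \left(9 + 25\right)}\right) + 261109 = \left(2270 + \frac{-152 + 34}{-6 + 34}\right) + 261109 = \left(2270 + \frac{1}{28} \left(-118\right)\right) + 261109 = \left(2270 - \frac{59}{14}\right) + 261109 = \frac{31721}{14} + 261109 = \frac{3687247}{14}$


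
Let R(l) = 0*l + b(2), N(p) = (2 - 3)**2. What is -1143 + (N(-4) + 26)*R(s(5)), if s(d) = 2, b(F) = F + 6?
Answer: -927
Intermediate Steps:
b(F) = 6 + F
N(p) = 1 (N(p) = (-1)**2 = 1)
R(l) = 8 (R(l) = 0*l + (6 + 2) = 0 + 8 = 8)
-1143 + (N(-4) + 26)*R(s(5)) = -1143 + (1 + 26)*8 = -1143 + 27*8 = -1143 + 216 = -927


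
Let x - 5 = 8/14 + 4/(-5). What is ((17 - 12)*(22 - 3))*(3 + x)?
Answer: 5168/7 ≈ 738.29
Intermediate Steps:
x = 167/35 (x = 5 + (8/14 + 4/(-5)) = 5 + (8*(1/14) + 4*(-1/5)) = 5 + (4/7 - 4/5) = 5 - 8/35 = 167/35 ≈ 4.7714)
((17 - 12)*(22 - 3))*(3 + x) = ((17 - 12)*(22 - 3))*(3 + 167/35) = (5*19)*(272/35) = 95*(272/35) = 5168/7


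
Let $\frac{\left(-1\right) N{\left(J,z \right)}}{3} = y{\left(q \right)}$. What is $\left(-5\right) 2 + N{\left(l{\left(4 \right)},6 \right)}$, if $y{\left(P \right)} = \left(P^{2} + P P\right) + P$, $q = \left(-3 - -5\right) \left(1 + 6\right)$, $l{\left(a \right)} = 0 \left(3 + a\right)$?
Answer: $-1228$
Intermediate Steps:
$l{\left(a \right)} = 0$
$q = 14$ ($q = \left(-3 + 5\right) 7 = 2 \cdot 7 = 14$)
$y{\left(P \right)} = P + 2 P^{2}$ ($y{\left(P \right)} = \left(P^{2} + P^{2}\right) + P = 2 P^{2} + P = P + 2 P^{2}$)
$N{\left(J,z \right)} = -1218$ ($N{\left(J,z \right)} = - 3 \cdot 14 \left(1 + 2 \cdot 14\right) = - 3 \cdot 14 \left(1 + 28\right) = - 3 \cdot 14 \cdot 29 = \left(-3\right) 406 = -1218$)
$\left(-5\right) 2 + N{\left(l{\left(4 \right)},6 \right)} = \left(-5\right) 2 - 1218 = -10 - 1218 = -1228$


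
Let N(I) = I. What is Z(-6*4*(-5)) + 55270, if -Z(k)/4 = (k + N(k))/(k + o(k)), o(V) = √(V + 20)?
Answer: 39401750/713 + 96*√35/713 ≈ 55263.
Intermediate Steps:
o(V) = √(20 + V)
Z(k) = -8*k/(k + √(20 + k)) (Z(k) = -4*(k + k)/(k + √(20 + k)) = -4*2*k/(k + √(20 + k)) = -8*k/(k + √(20 + k)))
Z(-6*4*(-5)) + 55270 = -8*-6*4*(-5)/(-6*4*(-5) + √(20 - 6*4*(-5))) + 55270 = -8*(-24*(-5))/(-24*(-5) + √(20 - 24*(-5))) + 55270 = -8*120/(120 + √(20 + 120)) + 55270 = -8*120/(120 + √140) + 55270 = -8*120/(120 + 2*√35) + 55270 = -960/(120 + 2*√35) + 55270 = 55270 - 960/(120 + 2*√35)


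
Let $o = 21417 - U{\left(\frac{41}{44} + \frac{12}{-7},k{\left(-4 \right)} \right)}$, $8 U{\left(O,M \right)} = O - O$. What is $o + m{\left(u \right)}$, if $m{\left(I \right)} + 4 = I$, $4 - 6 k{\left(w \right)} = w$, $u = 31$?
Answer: $21444$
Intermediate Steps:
$k{\left(w \right)} = \frac{2}{3} - \frac{w}{6}$
$m{\left(I \right)} = -4 + I$
$U{\left(O,M \right)} = 0$ ($U{\left(O,M \right)} = \frac{O - O}{8} = \frac{1}{8} \cdot 0 = 0$)
$o = 21417$ ($o = 21417 - 0 = 21417 + 0 = 21417$)
$o + m{\left(u \right)} = 21417 + \left(-4 + 31\right) = 21417 + 27 = 21444$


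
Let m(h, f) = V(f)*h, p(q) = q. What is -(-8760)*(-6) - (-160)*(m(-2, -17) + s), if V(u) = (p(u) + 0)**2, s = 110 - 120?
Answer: -146640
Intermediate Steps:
s = -10
V(u) = u**2 (V(u) = (u + 0)**2 = u**2)
m(h, f) = h*f**2 (m(h, f) = f**2*h = h*f**2)
-(-8760)*(-6) - (-160)*(m(-2, -17) + s) = -(-8760)*(-6) - (-160)*(-2*(-17)**2 - 10) = -2920*18 - (-160)*(-2*289 - 10) = -52560 - (-160)*(-578 - 10) = -52560 - (-160)*(-588) = -52560 - 1*94080 = -52560 - 94080 = -146640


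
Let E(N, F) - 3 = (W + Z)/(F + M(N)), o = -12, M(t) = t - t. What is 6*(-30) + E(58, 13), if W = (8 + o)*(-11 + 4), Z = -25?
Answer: -2298/13 ≈ -176.77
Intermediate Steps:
M(t) = 0
W = 28 (W = (8 - 12)*(-11 + 4) = -4*(-7) = 28)
E(N, F) = 3 + 3/F (E(N, F) = 3 + (28 - 25)/(F + 0) = 3 + 3/F)
6*(-30) + E(58, 13) = 6*(-30) + (3 + 3/13) = -180 + (3 + 3*(1/13)) = -180 + (3 + 3/13) = -180 + 42/13 = -2298/13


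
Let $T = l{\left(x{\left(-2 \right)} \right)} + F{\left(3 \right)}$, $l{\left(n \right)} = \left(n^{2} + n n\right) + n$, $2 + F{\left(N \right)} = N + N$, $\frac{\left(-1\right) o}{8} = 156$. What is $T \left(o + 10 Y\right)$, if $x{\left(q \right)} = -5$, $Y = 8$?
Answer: $-57232$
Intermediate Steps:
$o = -1248$ ($o = \left(-8\right) 156 = -1248$)
$F{\left(N \right)} = -2 + 2 N$ ($F{\left(N \right)} = -2 + \left(N + N\right) = -2 + 2 N$)
$l{\left(n \right)} = n + 2 n^{2}$ ($l{\left(n \right)} = \left(n^{2} + n^{2}\right) + n = 2 n^{2} + n = n + 2 n^{2}$)
$T = 49$ ($T = - 5 \left(1 + 2 \left(-5\right)\right) + \left(-2 + 2 \cdot 3\right) = - 5 \left(1 - 10\right) + \left(-2 + 6\right) = \left(-5\right) \left(-9\right) + 4 = 45 + 4 = 49$)
$T \left(o + 10 Y\right) = 49 \left(-1248 + 10 \cdot 8\right) = 49 \left(-1248 + 80\right) = 49 \left(-1168\right) = -57232$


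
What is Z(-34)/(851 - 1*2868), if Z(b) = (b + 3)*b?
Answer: -1054/2017 ≈ -0.52256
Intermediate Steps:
Z(b) = b*(3 + b) (Z(b) = (3 + b)*b = b*(3 + b))
Z(-34)/(851 - 1*2868) = (-34*(3 - 34))/(851 - 1*2868) = (-34*(-31))/(851 - 2868) = 1054/(-2017) = 1054*(-1/2017) = -1054/2017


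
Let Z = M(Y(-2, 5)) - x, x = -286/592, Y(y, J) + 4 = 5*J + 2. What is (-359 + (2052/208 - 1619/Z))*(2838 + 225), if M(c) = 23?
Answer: -154288469113/120484 ≈ -1.2806e+6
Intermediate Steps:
Y(y, J) = -2 + 5*J (Y(y, J) = -4 + (5*J + 2) = -4 + (2 + 5*J) = -2 + 5*J)
x = -143/296 (x = -286*1/592 = -143/296 ≈ -0.48311)
Z = 6951/296 (Z = 23 - 1*(-143/296) = 23 + 143/296 = 6951/296 ≈ 23.483)
(-359 + (2052/208 - 1619/Z))*(2838 + 225) = (-359 + (2052/208 - 1619/6951/296))*(2838 + 225) = (-359 + (2052*(1/208) - 1619*296/6951))*3063 = (-359 + (513/52 - 479224/6951))*3063 = (-359 - 21353785/361452)*3063 = -151115053/361452*3063 = -154288469113/120484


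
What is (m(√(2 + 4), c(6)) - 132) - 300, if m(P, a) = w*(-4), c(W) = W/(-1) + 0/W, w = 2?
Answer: -440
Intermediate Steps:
c(W) = -W (c(W) = W*(-1) + 0 = -W + 0 = -W)
m(P, a) = -8 (m(P, a) = 2*(-4) = -8)
(m(√(2 + 4), c(6)) - 132) - 300 = (-8 - 132) - 300 = -140 - 300 = -440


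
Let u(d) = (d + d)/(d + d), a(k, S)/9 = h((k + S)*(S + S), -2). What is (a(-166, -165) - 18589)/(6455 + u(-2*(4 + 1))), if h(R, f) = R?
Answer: 964481/6456 ≈ 149.39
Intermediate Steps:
a(k, S) = 18*S*(S + k) (a(k, S) = 9*((k + S)*(S + S)) = 9*((S + k)*(2*S)) = 9*(2*S*(S + k)) = 18*S*(S + k))
u(d) = 1 (u(d) = (2*d)/((2*d)) = (2*d)*(1/(2*d)) = 1)
(a(-166, -165) - 18589)/(6455 + u(-2*(4 + 1))) = (18*(-165)*(-165 - 166) - 18589)/(6455 + 1) = (18*(-165)*(-331) - 18589)/6456 = (983070 - 18589)*(1/6456) = 964481*(1/6456) = 964481/6456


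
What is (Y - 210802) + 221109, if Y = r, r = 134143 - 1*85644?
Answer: 58806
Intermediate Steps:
r = 48499 (r = 134143 - 85644 = 48499)
Y = 48499
(Y - 210802) + 221109 = (48499 - 210802) + 221109 = -162303 + 221109 = 58806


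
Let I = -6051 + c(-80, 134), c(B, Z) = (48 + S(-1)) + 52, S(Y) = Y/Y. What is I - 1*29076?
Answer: -35026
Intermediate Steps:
S(Y) = 1
c(B, Z) = 101 (c(B, Z) = (48 + 1) + 52 = 49 + 52 = 101)
I = -5950 (I = -6051 + 101 = -5950)
I - 1*29076 = -5950 - 1*29076 = -5950 - 29076 = -35026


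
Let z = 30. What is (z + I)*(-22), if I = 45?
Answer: -1650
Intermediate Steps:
(z + I)*(-22) = (30 + 45)*(-22) = 75*(-22) = -1650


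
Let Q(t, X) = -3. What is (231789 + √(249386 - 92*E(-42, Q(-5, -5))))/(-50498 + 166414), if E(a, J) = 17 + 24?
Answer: 231789/115916 + √245614/115916 ≈ 2.0039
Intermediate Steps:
E(a, J) = 41
(231789 + √(249386 - 92*E(-42, Q(-5, -5))))/(-50498 + 166414) = (231789 + √(249386 - 92*41))/(-50498 + 166414) = (231789 + √(249386 - 3772))/115916 = (231789 + √245614)*(1/115916) = 231789/115916 + √245614/115916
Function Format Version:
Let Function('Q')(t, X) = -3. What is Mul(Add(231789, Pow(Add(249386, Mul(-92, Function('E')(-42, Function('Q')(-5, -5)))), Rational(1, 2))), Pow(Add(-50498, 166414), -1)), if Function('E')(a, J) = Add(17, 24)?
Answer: Add(Rational(231789, 115916), Mul(Rational(1, 115916), Pow(245614, Rational(1, 2)))) ≈ 2.0039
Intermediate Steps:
Function('E')(a, J) = 41
Mul(Add(231789, Pow(Add(249386, Mul(-92, Function('E')(-42, Function('Q')(-5, -5)))), Rational(1, 2))), Pow(Add(-50498, 166414), -1)) = Mul(Add(231789, Pow(Add(249386, Mul(-92, 41)), Rational(1, 2))), Pow(Add(-50498, 166414), -1)) = Mul(Add(231789, Pow(Add(249386, -3772), Rational(1, 2))), Pow(115916, -1)) = Mul(Add(231789, Pow(245614, Rational(1, 2))), Rational(1, 115916)) = Add(Rational(231789, 115916), Mul(Rational(1, 115916), Pow(245614, Rational(1, 2))))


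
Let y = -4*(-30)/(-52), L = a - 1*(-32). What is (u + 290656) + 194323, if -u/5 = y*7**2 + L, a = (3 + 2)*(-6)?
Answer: 6311947/13 ≈ 4.8553e+5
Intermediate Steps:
a = -30 (a = 5*(-6) = -30)
L = 2 (L = -30 - 1*(-32) = -30 + 32 = 2)
y = -30/13 (y = 120*(-1/52) = -30/13 ≈ -2.3077)
u = 7220/13 (u = -5*(-30/13*7**2 + 2) = -5*(-30/13*49 + 2) = -5*(-1470/13 + 2) = -5*(-1444/13) = 7220/13 ≈ 555.38)
(u + 290656) + 194323 = (7220/13 + 290656) + 194323 = 3785748/13 + 194323 = 6311947/13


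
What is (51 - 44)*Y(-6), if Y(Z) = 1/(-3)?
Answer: -7/3 ≈ -2.3333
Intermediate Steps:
Y(Z) = -1/3 (Y(Z) = 1*(-1/3) = -1/3)
(51 - 44)*Y(-6) = (51 - 44)*(-1/3) = 7*(-1/3) = -7/3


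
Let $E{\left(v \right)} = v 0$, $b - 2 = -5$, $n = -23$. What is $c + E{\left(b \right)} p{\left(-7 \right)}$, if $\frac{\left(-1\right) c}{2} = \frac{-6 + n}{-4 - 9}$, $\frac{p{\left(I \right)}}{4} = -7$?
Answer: $- \frac{58}{13} \approx -4.4615$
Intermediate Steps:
$p{\left(I \right)} = -28$ ($p{\left(I \right)} = 4 \left(-7\right) = -28$)
$b = -3$ ($b = 2 - 5 = -3$)
$c = - \frac{58}{13}$ ($c = - 2 \frac{-6 - 23}{-4 - 9} = - 2 \left(- \frac{29}{-13}\right) = - 2 \left(\left(-29\right) \left(- \frac{1}{13}\right)\right) = \left(-2\right) \frac{29}{13} = - \frac{58}{13} \approx -4.4615$)
$E{\left(v \right)} = 0$
$c + E{\left(b \right)} p{\left(-7 \right)} = - \frac{58}{13} + 0 \left(-28\right) = - \frac{58}{13} + 0 = - \frac{58}{13}$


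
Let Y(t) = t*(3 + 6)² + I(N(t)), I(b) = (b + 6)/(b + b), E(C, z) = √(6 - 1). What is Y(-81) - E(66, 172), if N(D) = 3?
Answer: -13119/2 - √5 ≈ -6561.7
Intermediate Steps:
E(C, z) = √5
I(b) = (6 + b)/(2*b) (I(b) = (6 + b)/((2*b)) = (6 + b)*(1/(2*b)) = (6 + b)/(2*b))
Y(t) = 3/2 + 81*t (Y(t) = t*(3 + 6)² + (½)*(6 + 3)/3 = t*9² + (½)*(⅓)*9 = t*81 + 3/2 = 81*t + 3/2 = 3/2 + 81*t)
Y(-81) - E(66, 172) = (3/2 + 81*(-81)) - √5 = (3/2 - 6561) - √5 = -13119/2 - √5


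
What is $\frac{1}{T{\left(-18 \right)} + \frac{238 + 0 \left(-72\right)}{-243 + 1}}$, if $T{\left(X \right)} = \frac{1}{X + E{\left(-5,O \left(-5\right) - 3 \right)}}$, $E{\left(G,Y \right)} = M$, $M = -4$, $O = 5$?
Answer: $- \frac{242}{249} \approx -0.97189$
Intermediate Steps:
$E{\left(G,Y \right)} = -4$
$T{\left(X \right)} = \frac{1}{-4 + X}$ ($T{\left(X \right)} = \frac{1}{X - 4} = \frac{1}{-4 + X}$)
$\frac{1}{T{\left(-18 \right)} + \frac{238 + 0 \left(-72\right)}{-243 + 1}} = \frac{1}{\frac{1}{-4 - 18} + \frac{238 + 0 \left(-72\right)}{-243 + 1}} = \frac{1}{\frac{1}{-22} + \frac{238 + 0}{-242}} = \frac{1}{- \frac{1}{22} + 238 \left(- \frac{1}{242}\right)} = \frac{1}{- \frac{1}{22} - \frac{119}{121}} = \frac{1}{- \frac{249}{242}} = - \frac{242}{249}$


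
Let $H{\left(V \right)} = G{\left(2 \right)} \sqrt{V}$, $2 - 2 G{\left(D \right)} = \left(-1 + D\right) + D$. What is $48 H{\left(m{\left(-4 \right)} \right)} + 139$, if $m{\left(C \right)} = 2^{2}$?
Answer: $91$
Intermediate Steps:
$m{\left(C \right)} = 4$
$G{\left(D \right)} = \frac{3}{2} - D$ ($G{\left(D \right)} = 1 - \frac{\left(-1 + D\right) + D}{2} = 1 - \frac{-1 + 2 D}{2} = 1 - \left(- \frac{1}{2} + D\right) = \frac{3}{2} - D$)
$H{\left(V \right)} = - \frac{\sqrt{V}}{2}$ ($H{\left(V \right)} = \left(\frac{3}{2} - 2\right) \sqrt{V} = - \frac{\sqrt{V}}{2}$)
$48 H{\left(m{\left(-4 \right)} \right)} + 139 = 48 \left(- \frac{\sqrt{4}}{2}\right) + 139 = 48 \left(\left(- \frac{1}{2}\right) 2\right) + 139 = 48 \left(-1\right) + 139 = -48 + 139 = 91$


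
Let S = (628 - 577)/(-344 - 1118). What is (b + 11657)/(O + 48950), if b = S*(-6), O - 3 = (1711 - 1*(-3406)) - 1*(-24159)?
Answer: 501260/3363847 ≈ 0.14901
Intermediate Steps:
O = 29279 (O = 3 + ((1711 - 1*(-3406)) - 1*(-24159)) = 3 + ((1711 + 3406) + 24159) = 3 + (5117 + 24159) = 3 + 29276 = 29279)
S = -3/86 (S = 51/(-1462) = 51*(-1/1462) = -3/86 ≈ -0.034884)
b = 9/43 (b = -3/86*(-6) = 9/43 ≈ 0.20930)
(b + 11657)/(O + 48950) = (9/43 + 11657)/(29279 + 48950) = (501260/43)/78229 = (501260/43)*(1/78229) = 501260/3363847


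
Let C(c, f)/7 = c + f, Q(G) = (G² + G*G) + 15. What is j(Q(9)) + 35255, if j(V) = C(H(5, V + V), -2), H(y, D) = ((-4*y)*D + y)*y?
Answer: -212384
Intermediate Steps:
Q(G) = 15 + 2*G² (Q(G) = (G² + G²) + 15 = 2*G² + 15 = 15 + 2*G²)
H(y, D) = y*(y - 4*D*y) (H(y, D) = (-4*D*y + y)*y = (y - 4*D*y)*y = y*(y - 4*D*y))
C(c, f) = 7*c + 7*f (C(c, f) = 7*(c + f) = 7*c + 7*f)
j(V) = 161 - 1400*V (j(V) = 7*(5²*(1 - 4*(V + V))) + 7*(-2) = 7*(25*(1 - 8*V)) - 14 = 7*(25 - 200*V) - 14 = (175 - 1400*V) - 14 = 161 - 1400*V)
j(Q(9)) + 35255 = (161 - 1400*(15 + 2*9²)) + 35255 = (161 - 1400*(15 + 2*81)) + 35255 = (161 - 1400*(15 + 162)) + 35255 = (161 - 1400*177) + 35255 = (161 - 247800) + 35255 = -247639 + 35255 = -212384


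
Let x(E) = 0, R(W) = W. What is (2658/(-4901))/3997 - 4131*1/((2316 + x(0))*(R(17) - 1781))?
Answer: 370710735/423442243952 ≈ 0.00087547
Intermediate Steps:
(2658/(-4901))/3997 - 4131*1/((2316 + x(0))*(R(17) - 1781)) = (2658/(-4901))/3997 - 4131*1/((17 - 1781)*(2316 + 0)) = (2658*(-1/4901))*(1/3997) - 4131/((-1764*2316)) = -2658/4901*1/3997 - 4131/(-4085424) = -2658/19589297 - 4131*(-1/4085424) = -2658/19589297 + 153/151312 = 370710735/423442243952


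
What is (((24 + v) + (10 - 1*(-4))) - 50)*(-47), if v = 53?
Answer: -1927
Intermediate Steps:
(((24 + v) + (10 - 1*(-4))) - 50)*(-47) = (((24 + 53) + (10 - 1*(-4))) - 50)*(-47) = ((77 + (10 + 4)) - 50)*(-47) = ((77 + 14) - 50)*(-47) = (91 - 50)*(-47) = 41*(-47) = -1927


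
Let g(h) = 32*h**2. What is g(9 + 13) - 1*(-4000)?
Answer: 19488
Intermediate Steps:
g(9 + 13) - 1*(-4000) = 32*(9 + 13)**2 - 1*(-4000) = 32*22**2 + 4000 = 32*484 + 4000 = 15488 + 4000 = 19488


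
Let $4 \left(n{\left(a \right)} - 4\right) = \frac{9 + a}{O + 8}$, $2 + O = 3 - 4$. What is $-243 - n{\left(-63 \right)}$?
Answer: $- \frac{2443}{10} \approx -244.3$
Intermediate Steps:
$O = -3$ ($O = -2 + \left(3 - 4\right) = -2 - 1 = -3$)
$n{\left(a \right)} = \frac{89}{20} + \frac{a}{20}$ ($n{\left(a \right)} = 4 + \frac{\left(9 + a\right) \frac{1}{-3 + 8}}{4} = 4 + \frac{\left(9 + a\right) \frac{1}{5}}{4} = 4 + \frac{\frac{9}{5} + \frac{a}{5}}{4} = 4 + \left(\frac{9}{20} + \frac{a}{20}\right) = \frac{89}{20} + \frac{a}{20}$)
$-243 - n{\left(-63 \right)} = -243 - \left(\frac{89}{20} + \frac{1}{20} \left(-63\right)\right) = -243 - \left(\frac{89}{20} - \frac{63}{20}\right) = -243 - \frac{13}{10} = - \frac{2443}{10}$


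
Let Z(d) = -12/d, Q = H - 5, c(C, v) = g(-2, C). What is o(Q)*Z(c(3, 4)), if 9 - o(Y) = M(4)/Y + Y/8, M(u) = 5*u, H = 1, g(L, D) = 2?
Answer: -87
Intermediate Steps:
c(C, v) = 2
Q = -4 (Q = 1 - 5 = -4)
o(Y) = 9 - 20/Y - Y/8 (o(Y) = 9 - ((5*4)/Y + Y/8) = 9 - (20/Y + Y*(1/8)) = 9 - (20/Y + Y/8) = 9 + (-20/Y - Y/8) = 9 - 20/Y - Y/8)
o(Q)*Z(c(3, 4)) = (9 - 20/(-4) - 1/8*(-4))*(-12/2) = (9 - 20*(-1/4) + 1/2)*(-12*1/2) = (9 + 5 + 1/2)*(-6) = (29/2)*(-6) = -87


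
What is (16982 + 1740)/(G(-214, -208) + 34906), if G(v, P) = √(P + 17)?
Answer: 653510132/1218429027 - 18722*I*√191/1218429027 ≈ 0.53636 - 0.00021236*I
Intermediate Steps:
G(v, P) = √(17 + P)
(16982 + 1740)/(G(-214, -208) + 34906) = (16982 + 1740)/(√(17 - 208) + 34906) = 18722/(√(-191) + 34906) = 18722/(I*√191 + 34906) = 18722/(34906 + I*√191)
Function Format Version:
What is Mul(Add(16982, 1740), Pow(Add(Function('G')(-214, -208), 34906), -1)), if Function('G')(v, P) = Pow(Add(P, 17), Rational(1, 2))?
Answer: Add(Rational(653510132, 1218429027), Mul(Rational(-18722, 1218429027), I, Pow(191, Rational(1, 2)))) ≈ Add(0.53636, Mul(-0.00021236, I))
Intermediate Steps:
Function('G')(v, P) = Pow(Add(17, P), Rational(1, 2))
Mul(Add(16982, 1740), Pow(Add(Function('G')(-214, -208), 34906), -1)) = Mul(Add(16982, 1740), Pow(Add(Pow(Add(17, -208), Rational(1, 2)), 34906), -1)) = Mul(18722, Pow(Add(Pow(-191, Rational(1, 2)), 34906), -1)) = Mul(18722, Pow(Add(Mul(I, Pow(191, Rational(1, 2))), 34906), -1)) = Mul(18722, Pow(Add(34906, Mul(I, Pow(191, Rational(1, 2)))), -1))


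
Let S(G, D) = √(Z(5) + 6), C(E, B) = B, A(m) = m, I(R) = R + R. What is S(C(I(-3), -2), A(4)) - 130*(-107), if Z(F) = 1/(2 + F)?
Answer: 13910 + √301/7 ≈ 13912.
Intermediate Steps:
I(R) = 2*R
S(G, D) = √301/7 (S(G, D) = √(1/(2 + 5) + 6) = √(1/7 + 6) = √(⅐ + 6) = √(43/7) = √301/7)
S(C(I(-3), -2), A(4)) - 130*(-107) = √301/7 - 130*(-107) = √301/7 + 13910 = 13910 + √301/7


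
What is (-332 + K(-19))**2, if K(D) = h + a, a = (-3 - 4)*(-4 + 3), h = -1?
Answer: 106276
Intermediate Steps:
a = 7 (a = -7*(-1) = 7)
K(D) = 6 (K(D) = -1 + 7 = 6)
(-332 + K(-19))**2 = (-332 + 6)**2 = (-326)**2 = 106276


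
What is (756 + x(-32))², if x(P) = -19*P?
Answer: 1860496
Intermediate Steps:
x(P) = -19*P
(756 + x(-32))² = (756 - 19*(-32))² = (756 + 608)² = 1364² = 1860496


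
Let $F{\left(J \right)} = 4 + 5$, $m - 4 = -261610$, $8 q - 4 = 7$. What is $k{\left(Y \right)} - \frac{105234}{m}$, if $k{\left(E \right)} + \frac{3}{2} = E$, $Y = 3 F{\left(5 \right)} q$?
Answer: $\frac{12566597}{348808} \approx 36.027$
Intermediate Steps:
$q = \frac{11}{8}$ ($q = \frac{1}{2} + \frac{1}{8} \cdot 7 = \frac{1}{2} + \frac{7}{8} = \frac{11}{8} \approx 1.375$)
$m = -261606$ ($m = 4 - 261610 = -261606$)
$F{\left(J \right)} = 9$
$Y = \frac{297}{8}$ ($Y = 3 \cdot 9 \cdot \frac{11}{8} = 27 \cdot \frac{11}{8} = \frac{297}{8} \approx 37.125$)
$k{\left(E \right)} = - \frac{3}{2} + E$
$k{\left(Y \right)} - \frac{105234}{m} = \left(- \frac{3}{2} + \frac{297}{8}\right) - \frac{105234}{-261606} = \frac{285}{8} - 105234 \left(- \frac{1}{261606}\right) = \frac{285}{8} - - \frac{17539}{43601} = \frac{285}{8} + \frac{17539}{43601} = \frac{12566597}{348808}$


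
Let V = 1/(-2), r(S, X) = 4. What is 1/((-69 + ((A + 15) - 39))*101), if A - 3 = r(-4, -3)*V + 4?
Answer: -1/8888 ≈ -0.00011251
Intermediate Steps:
V = -½ ≈ -0.50000
A = 5 (A = 3 + (4*(-½) + 4) = 3 + (-2 + 4) = 3 + 2 = 5)
1/((-69 + ((A + 15) - 39))*101) = 1/((-69 + ((5 + 15) - 39))*101) = 1/((-69 + (20 - 39))*101) = 1/((-69 - 19)*101) = 1/(-88*101) = 1/(-8888) = -1/8888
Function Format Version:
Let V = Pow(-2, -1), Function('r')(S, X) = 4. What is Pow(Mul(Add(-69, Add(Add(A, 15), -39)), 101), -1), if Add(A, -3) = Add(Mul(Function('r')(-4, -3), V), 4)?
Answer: Rational(-1, 8888) ≈ -0.00011251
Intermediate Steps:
V = Rational(-1, 2) ≈ -0.50000
A = 5 (A = Add(3, Add(Mul(4, Rational(-1, 2)), 4)) = Add(3, Add(-2, 4)) = Add(3, 2) = 5)
Pow(Mul(Add(-69, Add(Add(A, 15), -39)), 101), -1) = Pow(Mul(Add(-69, Add(Add(5, 15), -39)), 101), -1) = Pow(Mul(Add(-69, Add(20, -39)), 101), -1) = Pow(Mul(Add(-69, -19), 101), -1) = Pow(Mul(-88, 101), -1) = Pow(-8888, -1) = Rational(-1, 8888)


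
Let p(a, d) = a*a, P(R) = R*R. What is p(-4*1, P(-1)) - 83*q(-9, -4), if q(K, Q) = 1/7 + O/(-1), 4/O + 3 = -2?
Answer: -2179/35 ≈ -62.257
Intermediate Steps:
O = -⅘ (O = 4/(-3 - 2) = 4/(-5) = 4*(-⅕) = -⅘ ≈ -0.80000)
q(K, Q) = 33/35 (q(K, Q) = 1/7 - ⅘/(-1) = 1*(⅐) - ⅘*(-1) = ⅐ + ⅘ = 33/35)
P(R) = R²
p(a, d) = a²
p(-4*1, P(-1)) - 83*q(-9, -4) = (-4*1)² - 83*33/35 = (-4)² - 2739/35 = 16 - 2739/35 = -2179/35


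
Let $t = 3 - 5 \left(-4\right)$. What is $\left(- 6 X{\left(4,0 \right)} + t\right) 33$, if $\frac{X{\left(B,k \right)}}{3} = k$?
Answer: $759$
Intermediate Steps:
$X{\left(B,k \right)} = 3 k$
$t = 23$ ($t = 3 - -20 = 3 + 20 = 23$)
$\left(- 6 X{\left(4,0 \right)} + t\right) 33 = \left(- 6 \cdot 3 \cdot 0 + 23\right) 33 = \left(\left(-6\right) 0 + 23\right) 33 = \left(0 + 23\right) 33 = 23 \cdot 33 = 759$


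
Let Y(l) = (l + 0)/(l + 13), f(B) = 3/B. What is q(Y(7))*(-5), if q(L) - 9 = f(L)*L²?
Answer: -201/4 ≈ -50.250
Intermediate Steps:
Y(l) = l/(13 + l)
q(L) = 9 + 3*L (q(L) = 9 + (3/L)*L² = 9 + 3*L)
q(Y(7))*(-5) = (9 + 3*(7/(13 + 7)))*(-5) = (9 + 3*(7/20))*(-5) = (9 + 21/20)*(-5) = (201/20)*(-5) = -201/4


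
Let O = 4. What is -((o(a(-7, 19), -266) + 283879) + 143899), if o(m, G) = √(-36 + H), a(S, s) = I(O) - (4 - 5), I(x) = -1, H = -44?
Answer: -427778 - 4*I*√5 ≈ -4.2778e+5 - 8.9443*I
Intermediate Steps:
a(S, s) = 0 (a(S, s) = -1 - (4 - 5) = -1 - 1*(-1) = -1 + 1 = 0)
o(m, G) = 4*I*√5 (o(m, G) = √(-36 - 44) = √(-80) = 4*I*√5)
-((o(a(-7, 19), -266) + 283879) + 143899) = -((4*I*√5 + 283879) + 143899) = -((283879 + 4*I*√5) + 143899) = -(427778 + 4*I*√5) = -427778 - 4*I*√5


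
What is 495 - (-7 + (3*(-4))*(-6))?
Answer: 430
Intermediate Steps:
495 - (-7 + (3*(-4))*(-6)) = 495 - (-7 - 12*(-6)) = 495 - (-7 + 72) = 495 - 1*65 = 495 - 65 = 430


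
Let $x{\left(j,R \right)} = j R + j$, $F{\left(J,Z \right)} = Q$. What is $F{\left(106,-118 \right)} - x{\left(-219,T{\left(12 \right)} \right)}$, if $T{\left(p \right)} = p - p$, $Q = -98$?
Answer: $121$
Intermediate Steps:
$F{\left(J,Z \right)} = -98$
$T{\left(p \right)} = 0$
$x{\left(j,R \right)} = j + R j$ ($x{\left(j,R \right)} = R j + j = j + R j$)
$F{\left(106,-118 \right)} - x{\left(-219,T{\left(12 \right)} \right)} = -98 - - 219 \left(1 + 0\right) = -98 - \left(-219\right) 1 = -98 - -219 = -98 + 219 = 121$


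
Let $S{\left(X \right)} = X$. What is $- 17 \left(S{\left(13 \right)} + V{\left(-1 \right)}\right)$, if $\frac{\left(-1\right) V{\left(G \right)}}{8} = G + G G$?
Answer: $-221$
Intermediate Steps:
$V{\left(G \right)} = - 8 G - 8 G^{2}$ ($V{\left(G \right)} = - 8 \left(G + G G\right) = - 8 \left(G + G^{2}\right) = - 8 G - 8 G^{2}$)
$- 17 \left(S{\left(13 \right)} + V{\left(-1 \right)}\right) = - 17 \left(13 - - 8 \left(1 - 1\right)\right) = - 17 \left(13 - \left(-8\right) 0\right) = - 17 \left(13 + 0\right) = \left(-17\right) 13 = -221$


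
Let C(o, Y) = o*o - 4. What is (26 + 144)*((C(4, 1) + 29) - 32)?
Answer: 1530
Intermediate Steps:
C(o, Y) = -4 + o² (C(o, Y) = o² - 4 = -4 + o²)
(26 + 144)*((C(4, 1) + 29) - 32) = (26 + 144)*(((-4 + 4²) + 29) - 32) = 170*(((-4 + 16) + 29) - 32) = 170*((12 + 29) - 32) = 170*(41 - 32) = 170*9 = 1530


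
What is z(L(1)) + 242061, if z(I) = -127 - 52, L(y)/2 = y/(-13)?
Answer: 241882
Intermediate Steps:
L(y) = -2*y/13 (L(y) = 2*(y/(-13)) = 2*(y*(-1/13)) = 2*(-y/13) = -2*y/13)
z(I) = -179
z(L(1)) + 242061 = -179 + 242061 = 241882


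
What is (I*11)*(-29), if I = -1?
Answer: 319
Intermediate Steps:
(I*11)*(-29) = -1*11*(-29) = -11*(-29) = 319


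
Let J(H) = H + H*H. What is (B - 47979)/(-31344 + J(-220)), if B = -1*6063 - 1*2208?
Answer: -9375/2806 ≈ -3.3411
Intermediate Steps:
B = -8271 (B = -6063 - 2208 = -8271)
J(H) = H + H²
(B - 47979)/(-31344 + J(-220)) = (-8271 - 47979)/(-31344 - 220*(1 - 220)) = -56250/(-31344 - 220*(-219)) = -56250/(-31344 + 48180) = -56250/16836 = -56250*1/16836 = -9375/2806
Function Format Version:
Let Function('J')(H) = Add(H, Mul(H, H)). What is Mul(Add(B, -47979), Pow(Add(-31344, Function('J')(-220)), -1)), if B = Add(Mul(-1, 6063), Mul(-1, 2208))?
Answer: Rational(-9375, 2806) ≈ -3.3411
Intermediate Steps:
B = -8271 (B = Add(-6063, -2208) = -8271)
Function('J')(H) = Add(H, Pow(H, 2))
Mul(Add(B, -47979), Pow(Add(-31344, Function('J')(-220)), -1)) = Mul(Add(-8271, -47979), Pow(Add(-31344, Mul(-220, Add(1, -220))), -1)) = Mul(-56250, Pow(Add(-31344, Mul(-220, -219)), -1)) = Mul(-56250, Pow(Add(-31344, 48180), -1)) = Mul(-56250, Pow(16836, -1)) = Mul(-56250, Rational(1, 16836)) = Rational(-9375, 2806)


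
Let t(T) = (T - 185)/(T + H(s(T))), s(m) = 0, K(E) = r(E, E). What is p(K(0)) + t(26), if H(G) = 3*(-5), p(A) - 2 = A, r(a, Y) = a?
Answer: -137/11 ≈ -12.455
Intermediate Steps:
K(E) = E
p(A) = 2 + A
H(G) = -15
t(T) = (-185 + T)/(-15 + T) (t(T) = (T - 185)/(T - 15) = (-185 + T)/(-15 + T))
p(K(0)) + t(26) = (2 + 0) + (-185 + 26)/(-15 + 26) = 2 - 159/11 = -137/11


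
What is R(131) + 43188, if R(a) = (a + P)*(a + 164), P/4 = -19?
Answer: 59413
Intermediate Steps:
P = -76 (P = 4*(-19) = -76)
R(a) = (-76 + a)*(164 + a) (R(a) = (a - 76)*(a + 164) = (-76 + a)*(164 + a))
R(131) + 43188 = (-12464 + 131**2 + 88*131) + 43188 = (-12464 + 17161 + 11528) + 43188 = 16225 + 43188 = 59413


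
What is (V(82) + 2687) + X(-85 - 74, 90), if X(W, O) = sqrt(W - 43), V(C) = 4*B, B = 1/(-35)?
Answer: 94041/35 + I*sqrt(202) ≈ 2686.9 + 14.213*I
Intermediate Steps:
B = -1/35 ≈ -0.028571
V(C) = -4/35 (V(C) = 4*(-1/35) = -4/35)
X(W, O) = sqrt(-43 + W)
(V(82) + 2687) + X(-85 - 74, 90) = (-4/35 + 2687) + sqrt(-43 + (-85 - 74)) = 94041/35 + sqrt(-43 - 159) = 94041/35 + sqrt(-202) = 94041/35 + I*sqrt(202)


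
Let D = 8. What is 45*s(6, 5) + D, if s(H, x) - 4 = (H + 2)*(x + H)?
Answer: 4148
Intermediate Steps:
s(H, x) = 4 + (2 + H)*(H + x) (s(H, x) = 4 + (H + 2)*(x + H) = 4 + (2 + H)*(H + x))
45*s(6, 5) + D = 45*(4 + 6**2 + 2*6 + 2*5 + 6*5) + 8 = 45*(4 + 36 + 12 + 10 + 30) + 8 = 45*92 + 8 = 4140 + 8 = 4148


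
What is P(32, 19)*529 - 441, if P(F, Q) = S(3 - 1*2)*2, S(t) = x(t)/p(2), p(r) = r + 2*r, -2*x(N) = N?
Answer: -3175/6 ≈ -529.17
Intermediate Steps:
x(N) = -N/2
p(r) = 3*r
S(t) = -t/12 (S(t) = (-t/2)/((3*2)) = -t/2/6 = -t/2*(1/6) = -t/12)
P(F, Q) = -1/6 (P(F, Q) = -(3 - 1*2)/12*2 = -(3 - 2)/12*2 = -1/12*1*2 = -1/12*2 = -1/6)
P(32, 19)*529 - 441 = -1/6*529 - 441 = -529/6 - 441 = -3175/6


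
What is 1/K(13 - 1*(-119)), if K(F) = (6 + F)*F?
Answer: 1/18216 ≈ 5.4897e-5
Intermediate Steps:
K(F) = F*(6 + F)
1/K(13 - 1*(-119)) = 1/((13 - 1*(-119))*(6 + (13 - 1*(-119)))) = 1/((13 + 119)*(6 + (13 + 119))) = 1/(132*(6 + 132)) = 1/(132*138) = 1/18216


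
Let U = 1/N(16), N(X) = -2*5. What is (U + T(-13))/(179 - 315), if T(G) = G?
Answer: 131/1360 ≈ 0.096323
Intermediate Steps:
N(X) = -10
U = -⅒ (U = 1/(-10) = -⅒ ≈ -0.10000)
(U + T(-13))/(179 - 315) = (-⅒ - 13)/(179 - 315) = -131/10/(-136) = -131/10*(-1/136) = 131/1360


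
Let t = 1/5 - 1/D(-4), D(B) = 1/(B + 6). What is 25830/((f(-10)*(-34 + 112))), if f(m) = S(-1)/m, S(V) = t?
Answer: 71750/39 ≈ 1839.7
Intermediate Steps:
D(B) = 1/(6 + B)
t = -9/5 (t = 1/5 - 1/(1/(6 - 4)) = 1*(⅕) - 1/(1/2) = ⅕ - 1/½ = ⅕ - 1*2 = ⅕ - 2 = -9/5 ≈ -1.8000)
S(V) = -9/5
f(m) = -9/(5*m)
25830/((f(-10)*(-34 + 112))) = 25830/(((-9/5/(-10))*(-34 + 112))) = 25830/((-9/5*(-⅒)*78)) = 25830/(((9/50)*78)) = 25830/(351/25) = 25830*(25/351) = 71750/39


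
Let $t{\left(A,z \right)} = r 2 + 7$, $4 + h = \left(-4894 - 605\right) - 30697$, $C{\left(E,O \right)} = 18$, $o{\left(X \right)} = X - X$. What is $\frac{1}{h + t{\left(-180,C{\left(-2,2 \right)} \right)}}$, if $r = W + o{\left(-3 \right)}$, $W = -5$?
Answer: $- \frac{1}{36203} \approx -2.7622 \cdot 10^{-5}$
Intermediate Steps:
$o{\left(X \right)} = 0$
$r = -5$ ($r = -5 + 0 = -5$)
$h = -36200$ ($h = -4 - 36196 = -36200$)
$t{\left(A,z \right)} = -3$ ($t{\left(A,z \right)} = \left(-5\right) 2 + 7 = -10 + 7 = -3$)
$\frac{1}{h + t{\left(-180,C{\left(-2,2 \right)} \right)}} = \frac{1}{-36200 - 3} = \frac{1}{-36203} = - \frac{1}{36203}$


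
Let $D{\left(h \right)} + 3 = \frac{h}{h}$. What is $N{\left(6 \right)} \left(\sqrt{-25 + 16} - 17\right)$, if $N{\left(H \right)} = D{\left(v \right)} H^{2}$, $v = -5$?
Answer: $1224 - 216 i \approx 1224.0 - 216.0 i$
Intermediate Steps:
$D{\left(h \right)} = -2$ ($D{\left(h \right)} = -3 + \frac{h}{h} = -3 + 1 = -2$)
$N{\left(H \right)} = - 2 H^{2}$
$N{\left(6 \right)} \left(\sqrt{-25 + 16} - 17\right) = - 2 \cdot 6^{2} \left(\sqrt{-25 + 16} - 17\right) = \left(-2\right) 36 \left(\sqrt{-9} - 17\right) = - 72 \left(3 i - 17\right) = - 72 \left(-17 + 3 i\right) = 1224 - 216 i$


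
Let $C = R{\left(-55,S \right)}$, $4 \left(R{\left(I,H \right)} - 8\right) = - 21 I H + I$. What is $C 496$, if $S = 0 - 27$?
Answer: $-3869792$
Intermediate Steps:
$S = -27$ ($S = 0 - 27 = -27$)
$R{\left(I,H \right)} = 8 + \frac{I}{4} - \frac{21 H I}{4}$ ($R{\left(I,H \right)} = 8 + \frac{- 21 I H + I}{4} = 8 + \frac{- 21 H I + I}{4} = 8 + \frac{I - 21 H I}{4} = 8 - \left(- \frac{I}{4} + \frac{21 H I}{4}\right) = 8 + \frac{I}{4} - \frac{21 H I}{4}$)
$C = -7802$ ($C = 8 + \frac{1}{4} \left(-55\right) - \left(- \frac{567}{4}\right) \left(-55\right) = 8 - \frac{55}{4} - \frac{31185}{4} = -7802$)
$C 496 = \left(-7802\right) 496 = -3869792$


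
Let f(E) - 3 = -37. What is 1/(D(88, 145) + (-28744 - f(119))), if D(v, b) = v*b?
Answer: -1/15950 ≈ -6.2696e-5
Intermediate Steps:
f(E) = -34 (f(E) = 3 - 37 = -34)
D(v, b) = b*v
1/(D(88, 145) + (-28744 - f(119))) = 1/(145*88 + (-28744 - 1*(-34))) = 1/(12760 + (-28744 + 34)) = 1/(12760 - 28710) = 1/(-15950) = -1/15950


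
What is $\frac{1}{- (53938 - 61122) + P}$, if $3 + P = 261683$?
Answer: $\frac{1}{268864} \approx 3.7194 \cdot 10^{-6}$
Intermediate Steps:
$P = 261680$ ($P = -3 + 261683 = 261680$)
$\frac{1}{- (53938 - 61122) + P} = \frac{1}{- (53938 - 61122) + 261680} = \frac{1}{\left(-1\right) \left(-7184\right) + 261680} = \frac{1}{7184 + 261680} = \frac{1}{268864}$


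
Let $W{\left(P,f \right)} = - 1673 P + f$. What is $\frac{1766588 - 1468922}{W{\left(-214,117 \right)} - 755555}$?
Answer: $- \frac{49611}{66236} \approx -0.749$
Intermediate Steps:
$W{\left(P,f \right)} = f - 1673 P$
$\frac{1766588 - 1468922}{W{\left(-214,117 \right)} - 755555} = \frac{1766588 - 1468922}{\left(117 - -358022\right) - 755555} = \frac{297666}{\left(117 + 358022\right) - 755555} = \frac{297666}{358139 - 755555} = \frac{297666}{-397416} = 297666 \left(- \frac{1}{397416}\right) = - \frac{49611}{66236}$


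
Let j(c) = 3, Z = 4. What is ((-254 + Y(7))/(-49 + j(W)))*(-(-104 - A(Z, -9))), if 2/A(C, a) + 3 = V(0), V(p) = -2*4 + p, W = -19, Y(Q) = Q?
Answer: 141037/253 ≈ 557.46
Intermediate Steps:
V(p) = -8 + p
A(C, a) = -2/11 (A(C, a) = 2/(-3 + (-8 + 0)) = 2/(-3 - 8) = 2/(-11) = 2*(-1/11) = -2/11)
((-254 + Y(7))/(-49 + j(W)))*(-(-104 - A(Z, -9))) = ((-254 + 7)/(-49 + 3))*(-(-104 - 1*(-2/11))) = (-247/(-46))*(-(-104 + 2/11)) = (-247*(-1/46))*(-1*(-1142/11)) = (247/46)*(1142/11) = 141037/253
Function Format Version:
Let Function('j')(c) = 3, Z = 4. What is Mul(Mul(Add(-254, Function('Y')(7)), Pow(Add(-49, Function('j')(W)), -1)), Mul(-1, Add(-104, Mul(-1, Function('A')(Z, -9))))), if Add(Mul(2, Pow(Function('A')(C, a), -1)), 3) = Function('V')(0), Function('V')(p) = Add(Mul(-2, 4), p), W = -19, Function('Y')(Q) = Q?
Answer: Rational(141037, 253) ≈ 557.46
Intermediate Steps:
Function('V')(p) = Add(-8, p)
Function('A')(C, a) = Rational(-2, 11) (Function('A')(C, a) = Mul(2, Pow(Add(-3, Add(-8, 0)), -1)) = Mul(2, Pow(Add(-3, -8), -1)) = Mul(2, Pow(-11, -1)) = Mul(2, Rational(-1, 11)) = Rational(-2, 11))
Mul(Mul(Add(-254, Function('Y')(7)), Pow(Add(-49, Function('j')(W)), -1)), Mul(-1, Add(-104, Mul(-1, Function('A')(Z, -9))))) = Mul(Mul(Add(-254, 7), Pow(Add(-49, 3), -1)), Mul(-1, Add(-104, Mul(-1, Rational(-2, 11))))) = Mul(Mul(-247, Pow(-46, -1)), Mul(-1, Add(-104, Rational(2, 11)))) = Mul(Mul(-247, Rational(-1, 46)), Mul(-1, Rational(-1142, 11))) = Mul(Rational(247, 46), Rational(1142, 11)) = Rational(141037, 253)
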